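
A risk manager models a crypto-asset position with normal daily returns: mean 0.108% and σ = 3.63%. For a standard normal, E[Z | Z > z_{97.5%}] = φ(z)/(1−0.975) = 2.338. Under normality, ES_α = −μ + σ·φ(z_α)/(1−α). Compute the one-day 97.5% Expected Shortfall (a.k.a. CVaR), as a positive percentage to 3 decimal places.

8.379%

ES = −(0.108%) + 3.63% × 2.338 = 8.379%.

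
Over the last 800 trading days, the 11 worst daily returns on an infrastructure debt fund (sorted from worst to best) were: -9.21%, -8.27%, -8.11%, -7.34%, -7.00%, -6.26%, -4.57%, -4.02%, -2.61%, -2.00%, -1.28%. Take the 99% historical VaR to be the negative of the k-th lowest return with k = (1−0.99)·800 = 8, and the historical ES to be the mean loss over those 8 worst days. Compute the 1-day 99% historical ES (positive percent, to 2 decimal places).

6.85%

The 8 worst returns sum to -54.78%.
ES = −(-54.78%) / 8 = 6.8475% ≈ 6.85%.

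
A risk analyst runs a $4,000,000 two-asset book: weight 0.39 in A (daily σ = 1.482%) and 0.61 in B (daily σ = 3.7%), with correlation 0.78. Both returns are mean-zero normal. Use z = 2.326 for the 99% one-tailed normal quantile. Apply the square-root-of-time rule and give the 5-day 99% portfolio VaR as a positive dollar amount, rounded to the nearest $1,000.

$568,000

σ_p = √(0.39²·1.482² + 0.61²·3.7² + 2·0.78·0.39·0.61·1.482·3.7) = 2.732%.
σ_{5d} = 2.732% × √5 = 6.109%.
VaR = 2.326 × 6.109% = 14.210%; on $4,000,000 that is $568,400.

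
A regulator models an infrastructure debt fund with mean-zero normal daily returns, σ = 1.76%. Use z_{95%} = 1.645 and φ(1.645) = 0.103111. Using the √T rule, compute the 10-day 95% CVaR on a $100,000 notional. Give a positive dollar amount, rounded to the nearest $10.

$11,480

σ_{10d} = 1.76% × √10 = 5.566%.
ES multiplier = φ(z)/(1−α) = 0.103111/0.05 = 2.062.
ES = 5.566% × 2.062 = 11.477%; on $100,000: $11,477.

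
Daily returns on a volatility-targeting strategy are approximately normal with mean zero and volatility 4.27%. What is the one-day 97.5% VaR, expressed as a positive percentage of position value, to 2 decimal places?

8.37%

At 97.5% one-sided, z = 1.960.
VaR = z·σ = 1.960 × 4.27% = 8.369%.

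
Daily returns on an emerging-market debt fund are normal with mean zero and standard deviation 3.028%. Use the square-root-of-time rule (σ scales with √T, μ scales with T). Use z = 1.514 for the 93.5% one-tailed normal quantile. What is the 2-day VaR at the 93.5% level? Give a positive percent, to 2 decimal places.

6.48%

σ_{2d} = 3.028% × √2 = 4.282%.
VaR = 1.514 × 4.282% = 6.483%.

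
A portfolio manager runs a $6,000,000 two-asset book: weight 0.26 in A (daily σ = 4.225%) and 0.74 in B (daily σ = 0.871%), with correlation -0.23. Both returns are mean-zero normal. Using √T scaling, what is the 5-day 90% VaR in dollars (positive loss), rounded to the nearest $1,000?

$196,000

σ_p = √(0.26²·4.225² + 0.74²·0.871² + 2·-0.23·0.26·0.74·4.225·0.871) = 1.139%.
σ_{5d} = 1.139% × √5 = 2.547%.
z(90%) = 1.282.
VaR = 1.282 × 2.547% = 3.265%; on $6,000,000 that is $195,900.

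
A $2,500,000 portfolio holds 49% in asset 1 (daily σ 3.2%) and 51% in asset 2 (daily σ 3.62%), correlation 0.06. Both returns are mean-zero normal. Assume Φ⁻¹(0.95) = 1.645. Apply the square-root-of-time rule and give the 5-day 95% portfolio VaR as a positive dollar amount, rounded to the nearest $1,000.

σ_p = √(0.49²·3.2² + 0.51²·3.62² + 2·0.06·0.49·0.51·3.2·3.62) = 2.493%.
σ_{5d} = 2.493% × √5 = 5.575%.
VaR = 1.645 × 5.575% = 9.171%; on $2,500,000 that is $229,275.

$229,000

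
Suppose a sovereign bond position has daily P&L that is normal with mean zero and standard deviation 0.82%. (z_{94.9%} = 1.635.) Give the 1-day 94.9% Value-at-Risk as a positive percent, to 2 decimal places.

VaR = z·σ = 1.635 × 0.82% = 1.341%.

1.34%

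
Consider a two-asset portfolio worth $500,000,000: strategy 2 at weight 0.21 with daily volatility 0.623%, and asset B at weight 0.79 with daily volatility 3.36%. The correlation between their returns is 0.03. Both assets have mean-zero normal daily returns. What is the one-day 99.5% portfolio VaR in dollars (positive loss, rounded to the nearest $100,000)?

σ_p² = 0.21²·0.623² + 0.79²·3.36² + 2·0.03·0.21·0.79·0.623·3.36 = 7.0838 (%²).
σ_p = √7.0838 = 2.662%.
At 99.5%, z = 2.576.
VaR = 2.576 × 2.662% = 6.857%; on $500,000,000 that is $34,285,000.

$34,300,000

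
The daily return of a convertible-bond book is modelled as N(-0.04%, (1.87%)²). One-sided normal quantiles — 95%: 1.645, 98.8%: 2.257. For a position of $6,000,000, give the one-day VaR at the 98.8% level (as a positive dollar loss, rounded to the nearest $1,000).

$256,000

VaR = −μ + z·σ = −(-0.04%) + 2.257 × 1.87% = 4.261%.
On $6,000,000: 0.04261 × $6,000,000 = $255,660.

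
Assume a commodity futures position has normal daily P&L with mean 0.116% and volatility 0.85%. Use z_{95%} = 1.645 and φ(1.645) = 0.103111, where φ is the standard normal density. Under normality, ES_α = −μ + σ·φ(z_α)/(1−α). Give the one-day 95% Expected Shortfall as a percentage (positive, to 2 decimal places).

1.64%

Tail multiplier: φ(z)/(1−α) = 0.103111 / 0.05 = 2.062.
ES = −(0.116%) + 0.85% × 2.062 = 1.637%.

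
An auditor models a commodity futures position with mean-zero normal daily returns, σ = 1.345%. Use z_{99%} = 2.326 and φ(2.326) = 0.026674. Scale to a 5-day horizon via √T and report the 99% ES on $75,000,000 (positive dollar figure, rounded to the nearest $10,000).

$6,020,000

σ_{5d} = 1.345% × √5 = 3.008%.
ES multiplier = φ(z)/(1−α) = 0.026674/0.01 = 2.667.
ES = 3.008% × 2.667 = 8.022%; on $75,000,000: $6,016,500.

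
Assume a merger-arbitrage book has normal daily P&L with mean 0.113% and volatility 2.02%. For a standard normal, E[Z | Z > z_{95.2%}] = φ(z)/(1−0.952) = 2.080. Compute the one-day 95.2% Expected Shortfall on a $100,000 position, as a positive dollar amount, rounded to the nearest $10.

$4,090

ES = −(0.113%) + 2.02% × 2.080 = 4.089%.
On $100,000: 0.04089 × $100,000 = $4,089.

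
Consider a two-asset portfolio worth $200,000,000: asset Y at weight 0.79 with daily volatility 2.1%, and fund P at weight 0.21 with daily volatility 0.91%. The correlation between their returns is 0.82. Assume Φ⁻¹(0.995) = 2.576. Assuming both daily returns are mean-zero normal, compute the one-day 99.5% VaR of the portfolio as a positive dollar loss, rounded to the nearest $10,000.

σ_p² = 0.79²·2.1² + 0.21²·0.91² + 2·0.82·0.79·0.21·2.1·0.91 = 3.3087 (%²).
σ_p = √3.3087 = 1.819%.
VaR = 2.576 × 1.819% = 4.686%; on $200,000,000 that is $9,372,000.

$9,370,000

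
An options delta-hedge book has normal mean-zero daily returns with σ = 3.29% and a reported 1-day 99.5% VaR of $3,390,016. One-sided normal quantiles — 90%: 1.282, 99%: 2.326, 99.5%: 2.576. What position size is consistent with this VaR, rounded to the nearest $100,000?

VaR as a fraction of value: z·σ = 2.576 × 3.29% = 8.47504%.
Position = $3,390,016 / 0.0847504 = $40,000,000.

$40,000,000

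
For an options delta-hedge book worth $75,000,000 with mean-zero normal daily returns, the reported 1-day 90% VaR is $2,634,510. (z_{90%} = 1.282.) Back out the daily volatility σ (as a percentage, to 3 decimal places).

2.740%

VaR as a fraction: $2,634,510 / $75,000,000 = 3.513%.
σ = VaR / z = 3.513% / 1.282 = 2.740%.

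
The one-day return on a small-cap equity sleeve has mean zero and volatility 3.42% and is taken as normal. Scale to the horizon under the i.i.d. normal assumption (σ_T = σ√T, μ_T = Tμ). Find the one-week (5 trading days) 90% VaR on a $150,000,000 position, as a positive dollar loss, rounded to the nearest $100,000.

At 90%, z = 1.282.
σ_{5d} = 3.42% × √5 = 7.647%.
VaR = 1.282 × 7.647% = 9.803%.
On $150,000,000: 0.09803 × $150,000,000 = $14,704,500.

$14,700,000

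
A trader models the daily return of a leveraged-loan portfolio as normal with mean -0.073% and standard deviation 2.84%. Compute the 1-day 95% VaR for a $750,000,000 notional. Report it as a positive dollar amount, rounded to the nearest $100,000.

At 95% one-sided, z = 1.645.
VaR = −μ + z·σ = −(-0.073%) + 1.645 × 2.84% = 4.745%.
On $750,000,000: 0.04745 × $750,000,000 = $35,587,500.

$35,600,000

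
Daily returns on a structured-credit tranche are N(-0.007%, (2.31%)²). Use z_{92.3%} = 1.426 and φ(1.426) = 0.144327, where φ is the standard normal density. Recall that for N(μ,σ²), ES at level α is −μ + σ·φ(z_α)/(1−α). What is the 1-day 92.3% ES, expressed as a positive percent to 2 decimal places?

4.34%

Tail multiplier: φ(z)/(1−α) = 0.144327 / 0.077 = 1.874.
ES = −(-0.007%) + 2.31% × 1.874 = 4.336%.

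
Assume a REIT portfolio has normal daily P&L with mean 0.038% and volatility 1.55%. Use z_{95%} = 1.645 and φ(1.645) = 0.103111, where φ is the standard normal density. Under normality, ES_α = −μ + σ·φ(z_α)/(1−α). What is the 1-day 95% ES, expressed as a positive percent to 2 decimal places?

Tail multiplier: φ(z)/(1−α) = 0.103111 / 0.05 = 2.062.
ES = −(0.038%) + 1.55% × 2.062 = 3.158%.

3.16%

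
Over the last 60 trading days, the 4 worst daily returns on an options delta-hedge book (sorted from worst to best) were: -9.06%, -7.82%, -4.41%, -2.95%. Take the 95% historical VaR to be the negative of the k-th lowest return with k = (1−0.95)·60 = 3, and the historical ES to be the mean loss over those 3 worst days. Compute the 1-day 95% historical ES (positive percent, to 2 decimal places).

The 3 worst returns sum to -21.29%.
ES = −(-21.29%) / 3 = 7.0966…% ≈ 7.10%.

7.10%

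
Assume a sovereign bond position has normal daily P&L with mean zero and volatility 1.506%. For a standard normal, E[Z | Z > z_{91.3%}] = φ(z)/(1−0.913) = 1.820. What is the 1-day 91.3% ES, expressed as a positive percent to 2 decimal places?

2.74%

ES = 1.506% × 1.820 = 2.741%.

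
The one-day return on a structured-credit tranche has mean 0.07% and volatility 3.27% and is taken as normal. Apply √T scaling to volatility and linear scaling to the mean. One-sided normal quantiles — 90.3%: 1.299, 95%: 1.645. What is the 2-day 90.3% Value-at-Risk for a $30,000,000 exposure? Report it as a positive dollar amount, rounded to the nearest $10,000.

σ_{2d} = 3.27% × √2 = 4.624%; μ_{2d} = 2 × 0.07% = 0.140%.
VaR = −(0.140%) + 1.299 × 4.624% = 5.867%.
On $30,000,000: 0.05867 × $30,000,000 = $1,760,100.

$1,760,000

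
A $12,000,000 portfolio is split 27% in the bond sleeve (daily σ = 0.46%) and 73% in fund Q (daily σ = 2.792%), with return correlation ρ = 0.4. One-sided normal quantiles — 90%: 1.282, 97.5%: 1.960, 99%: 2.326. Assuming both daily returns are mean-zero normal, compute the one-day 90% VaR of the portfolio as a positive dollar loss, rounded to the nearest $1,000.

σ_p² = 0.27²·0.46² + 0.73²·2.792² + 2·0.4·0.27·0.73·0.46·2.792 = 4.3720 (%²).
σ_p = √4.3720 = 2.091%.
VaR = 1.282 × 2.091% = 2.681%; on $12,000,000 that is $321,720.

$322,000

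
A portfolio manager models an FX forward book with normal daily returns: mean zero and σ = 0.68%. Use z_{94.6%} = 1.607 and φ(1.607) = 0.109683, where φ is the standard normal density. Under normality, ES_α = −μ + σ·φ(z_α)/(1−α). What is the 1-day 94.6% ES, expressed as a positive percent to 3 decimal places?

Tail multiplier: φ(z)/(1−α) = 0.109683 / 0.054 = 2.031.
ES = 0.68% × 2.031 = 1.381%.

1.381%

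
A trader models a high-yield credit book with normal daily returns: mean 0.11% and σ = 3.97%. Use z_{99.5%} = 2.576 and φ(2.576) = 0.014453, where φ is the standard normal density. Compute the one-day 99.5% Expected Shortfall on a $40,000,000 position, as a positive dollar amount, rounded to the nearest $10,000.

$4,550,000

Tail multiplier: φ(z)/(1−α) = 0.014453 / 0.005 = 2.891.
ES = −(0.11%) + 3.97% × 2.891 = 11.367%.
On $40,000,000: 0.11367 × $40,000,000 = $4,546,800.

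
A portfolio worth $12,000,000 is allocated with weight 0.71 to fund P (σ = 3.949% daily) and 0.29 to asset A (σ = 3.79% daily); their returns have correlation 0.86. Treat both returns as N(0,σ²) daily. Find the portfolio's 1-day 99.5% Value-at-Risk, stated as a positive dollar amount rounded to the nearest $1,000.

σ_p² = 0.71²·3.949² + 0.29²·3.79² + 2·0.86·0.71·0.29·3.949·3.79 = 14.3697 (%²).
σ_p = √14.3697 = 3.791%.
At 99.5%, z = 2.576.
VaR = 2.576 × 3.791% = 9.766%; on $12,000,000 that is $1,171,920.

$1,172,000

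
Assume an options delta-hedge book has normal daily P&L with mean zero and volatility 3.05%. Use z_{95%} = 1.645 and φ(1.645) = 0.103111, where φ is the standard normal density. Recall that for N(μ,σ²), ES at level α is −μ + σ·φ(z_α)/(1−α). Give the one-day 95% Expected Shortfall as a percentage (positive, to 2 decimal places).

Tail multiplier: φ(z)/(1−α) = 0.103111 / 0.05 = 2.062.
ES = 3.05% × 2.062 = 6.289%.

6.29%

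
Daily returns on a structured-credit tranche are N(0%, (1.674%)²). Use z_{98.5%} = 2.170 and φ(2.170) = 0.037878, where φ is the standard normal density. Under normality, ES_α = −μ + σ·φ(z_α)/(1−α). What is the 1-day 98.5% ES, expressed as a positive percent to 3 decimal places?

Tail multiplier: φ(z)/(1−α) = 0.037878 / 0.015 = 2.525.
ES = 1.674% × 2.525 = 4.227%.

4.227%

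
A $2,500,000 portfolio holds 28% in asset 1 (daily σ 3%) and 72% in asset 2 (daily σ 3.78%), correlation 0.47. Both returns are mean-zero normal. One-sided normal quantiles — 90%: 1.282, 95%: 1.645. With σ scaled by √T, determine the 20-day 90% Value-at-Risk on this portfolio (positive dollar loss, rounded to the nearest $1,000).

$459,000

σ_p = √(0.28²·3² + 0.72²·3.78² + 2·0.47·0.28·0.72·3·3.78) = 3.203%.
σ_{20d} = 3.203% × √20 = 14.324%.
VaR = 1.282 × 14.324% = 18.363%; on $2,500,000 that is $459,075.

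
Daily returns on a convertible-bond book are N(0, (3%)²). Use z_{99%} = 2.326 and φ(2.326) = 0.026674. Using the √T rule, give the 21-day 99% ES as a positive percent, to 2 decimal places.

σ_{21d} = 3% × √21 = 13.748%.
ES multiplier = φ(z)/(1−α) = 0.026674/0.01 = 2.667.
ES = 13.748% × 2.667 = 36.666%.

36.67%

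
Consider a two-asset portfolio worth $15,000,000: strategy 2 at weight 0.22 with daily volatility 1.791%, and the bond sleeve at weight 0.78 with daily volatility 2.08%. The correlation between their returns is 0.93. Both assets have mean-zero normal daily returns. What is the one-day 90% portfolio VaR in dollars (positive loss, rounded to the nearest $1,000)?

σ_p² = 0.22²·1.791² + 0.78²·2.08² + 2·0.93·0.22·0.78·1.791·2.08 = 3.9765 (%²).
σ_p = √3.9765 = 1.994%.
At 90%, z = 1.282.
VaR = 1.282 × 1.994% = 2.556%; on $15,000,000 that is $383,400.

$383,000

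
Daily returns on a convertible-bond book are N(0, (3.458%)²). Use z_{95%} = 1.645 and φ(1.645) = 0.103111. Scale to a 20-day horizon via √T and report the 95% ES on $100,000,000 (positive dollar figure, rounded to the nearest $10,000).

$31,890,000

σ_{20d} = 3.458% × √20 = 15.465%.
ES multiplier = φ(z)/(1−α) = 0.103111/0.05 = 2.062.
ES = 15.465% × 2.062 = 31.889%; on $100,000,000: $31,889,000.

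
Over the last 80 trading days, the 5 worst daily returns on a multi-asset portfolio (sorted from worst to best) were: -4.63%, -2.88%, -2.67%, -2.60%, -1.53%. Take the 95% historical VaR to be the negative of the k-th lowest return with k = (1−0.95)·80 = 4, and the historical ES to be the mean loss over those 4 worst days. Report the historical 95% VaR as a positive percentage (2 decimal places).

k = 4; the 4th lowest return is -2.60%, so VaR = 2.60%.

2.60%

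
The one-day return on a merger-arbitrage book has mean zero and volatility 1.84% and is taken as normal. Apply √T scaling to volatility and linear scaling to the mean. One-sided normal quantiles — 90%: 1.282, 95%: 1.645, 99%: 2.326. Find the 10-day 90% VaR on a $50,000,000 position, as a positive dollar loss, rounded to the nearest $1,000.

$3,730,000

σ_{10d} = 1.84% × √10 = 5.819%.
VaR = 1.282 × 5.819% = 7.460%.
On $50,000,000: 0.07460 × $50,000,000 = $3,730,000.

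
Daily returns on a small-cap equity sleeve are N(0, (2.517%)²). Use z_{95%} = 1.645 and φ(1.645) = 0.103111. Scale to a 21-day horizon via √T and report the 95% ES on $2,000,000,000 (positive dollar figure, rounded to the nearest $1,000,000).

$476,000,000

σ_{21d} = 2.517% × √21 = 11.534%.
ES multiplier = φ(z)/(1−α) = 0.103111/0.05 = 2.062.
ES = 11.534% × 2.062 = 23.783%; on $2,000,000,000: $475,660,000.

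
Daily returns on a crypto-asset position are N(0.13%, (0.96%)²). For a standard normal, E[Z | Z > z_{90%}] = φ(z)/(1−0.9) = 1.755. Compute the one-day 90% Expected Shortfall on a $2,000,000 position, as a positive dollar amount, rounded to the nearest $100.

ES = −(0.13%) + 0.96% × 1.755 = 1.555%.
On $2,000,000: 0.01555 × $2,000,000 = $31,100.

$31,100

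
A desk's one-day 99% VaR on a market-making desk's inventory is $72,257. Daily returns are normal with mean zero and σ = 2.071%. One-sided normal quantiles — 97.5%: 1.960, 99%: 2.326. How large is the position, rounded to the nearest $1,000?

$1,500,000

VaR as a fraction of value: z·σ = 2.326 × 2.071% = 4.81715%.
Position = $72,257 / 0.0481715 = $1,499,996.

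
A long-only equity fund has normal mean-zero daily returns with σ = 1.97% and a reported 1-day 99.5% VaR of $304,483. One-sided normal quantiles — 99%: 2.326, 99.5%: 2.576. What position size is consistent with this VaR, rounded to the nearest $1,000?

VaR as a fraction of value: z·σ = 2.576 × 1.97% = 5.07472%.
Position = $304,483 / 0.0507472 = $5,999,996.

$6,000,000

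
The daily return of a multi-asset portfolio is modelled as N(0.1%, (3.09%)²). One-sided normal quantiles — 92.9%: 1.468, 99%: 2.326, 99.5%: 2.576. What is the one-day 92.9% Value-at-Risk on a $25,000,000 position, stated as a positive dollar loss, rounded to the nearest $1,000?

$1,109,000

VaR = −μ + z·σ = −(0.1%) + 1.468 × 3.09% = 4.436%.
On $25,000,000: 0.04436 × $25,000,000 = $1,109,000.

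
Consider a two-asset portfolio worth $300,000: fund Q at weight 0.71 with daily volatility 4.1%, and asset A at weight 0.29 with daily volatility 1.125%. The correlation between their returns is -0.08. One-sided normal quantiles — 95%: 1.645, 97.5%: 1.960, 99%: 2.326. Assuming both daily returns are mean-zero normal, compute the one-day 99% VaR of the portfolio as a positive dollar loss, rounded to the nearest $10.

σ_p² = 0.71²·4.1² + 0.29²·1.125² + 2·-0.08·0.71·0.29·4.1·1.125 = 8.4284 (%²).
σ_p = √8.4284 = 2.903%.
VaR = 2.326 × 2.903% = 6.752%; on $300,000 that is $20,256.

$20,260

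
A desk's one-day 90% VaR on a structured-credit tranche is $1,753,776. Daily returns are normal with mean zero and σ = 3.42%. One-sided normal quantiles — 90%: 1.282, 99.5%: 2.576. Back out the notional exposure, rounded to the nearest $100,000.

$40,000,000

VaR as a fraction of value: z·σ = 1.282 × 3.42% = 4.38444%.
Position = $1,753,776 / 0.0438444 = $40,000,000.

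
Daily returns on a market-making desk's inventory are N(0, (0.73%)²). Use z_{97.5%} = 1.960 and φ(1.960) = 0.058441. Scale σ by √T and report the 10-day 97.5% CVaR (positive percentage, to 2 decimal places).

σ_{10d} = 0.73% × √10 = 2.308%.
ES multiplier = φ(z)/(1−α) = 0.058441/0.025 = 2.338.
ES = 2.308% × 2.338 = 5.396%.

5.40%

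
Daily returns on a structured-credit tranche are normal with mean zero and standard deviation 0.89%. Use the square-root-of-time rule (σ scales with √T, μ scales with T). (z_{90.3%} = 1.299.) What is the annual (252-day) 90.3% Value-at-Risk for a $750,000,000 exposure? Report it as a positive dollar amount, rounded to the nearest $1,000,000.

σ_{252d} = 0.89% × √252 = 14.128%.
VaR = 1.299 × 14.128% = 18.352%.
On $750,000,000: 0.18352 × $750,000,000 = $137,640,000.

$138,000,000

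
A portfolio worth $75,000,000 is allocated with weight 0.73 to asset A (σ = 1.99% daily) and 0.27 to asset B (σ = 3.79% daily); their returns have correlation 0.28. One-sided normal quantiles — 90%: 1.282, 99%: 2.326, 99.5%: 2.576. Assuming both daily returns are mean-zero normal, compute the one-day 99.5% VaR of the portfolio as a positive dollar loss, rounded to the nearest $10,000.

σ_p² = 0.73²·1.99² + 0.27²·3.79² + 2·0.28·0.73·0.27·1.99·3.79 = 3.9899 (%²).
σ_p = √3.9899 = 1.997%.
VaR = 2.576 × 1.997% = 5.144%; on $75,000,000 that is $3,858,000.

$3,860,000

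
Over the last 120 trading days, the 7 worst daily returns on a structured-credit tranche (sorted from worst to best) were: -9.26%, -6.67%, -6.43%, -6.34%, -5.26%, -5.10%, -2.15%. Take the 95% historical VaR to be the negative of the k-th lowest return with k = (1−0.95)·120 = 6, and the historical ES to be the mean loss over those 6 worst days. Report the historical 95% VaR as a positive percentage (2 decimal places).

5.10%

k = 6; the 6th lowest return is -5.10%, so VaR = 5.10%.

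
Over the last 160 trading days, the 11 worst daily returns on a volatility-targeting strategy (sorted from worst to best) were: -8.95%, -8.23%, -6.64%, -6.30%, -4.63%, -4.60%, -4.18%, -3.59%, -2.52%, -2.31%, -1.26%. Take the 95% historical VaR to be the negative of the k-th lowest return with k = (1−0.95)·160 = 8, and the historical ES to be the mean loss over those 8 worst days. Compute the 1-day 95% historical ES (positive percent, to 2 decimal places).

5.89%

The 8 worst returns sum to -47.12%.
ES = −(-47.12%) / 8 = 5.89%.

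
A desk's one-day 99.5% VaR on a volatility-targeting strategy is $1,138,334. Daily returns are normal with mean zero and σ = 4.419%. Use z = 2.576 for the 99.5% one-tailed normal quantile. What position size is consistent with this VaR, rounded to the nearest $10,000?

VaR as a fraction of value: z·σ = 2.576 × 4.419% = 11.3833%.
Position = $1,138,334 / 0.113833 = $9,999,996.

$10,000,000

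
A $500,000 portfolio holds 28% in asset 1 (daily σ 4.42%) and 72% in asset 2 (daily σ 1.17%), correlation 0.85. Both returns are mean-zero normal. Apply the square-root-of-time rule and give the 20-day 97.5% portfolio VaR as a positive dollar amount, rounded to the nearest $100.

σ_p = √(0.28²·4.42² + 0.72²·1.17² + 2·0.85·0.28·0.72·4.42·1.17) = 2.003%.
σ_{20d} = 2.003% × √20 = 8.958%.
z(97.5%) = 1.960.
VaR = 1.960 × 8.958% = 17.558%; on $500,000 that is $87,790.

$87,800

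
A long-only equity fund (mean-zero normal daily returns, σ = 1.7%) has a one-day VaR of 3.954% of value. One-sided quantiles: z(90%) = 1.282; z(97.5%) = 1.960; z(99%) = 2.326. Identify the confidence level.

99%

Implied z = VaR/σ = 3.954 / 1.7 = 2.326.
This matches z(99%) = 2.326.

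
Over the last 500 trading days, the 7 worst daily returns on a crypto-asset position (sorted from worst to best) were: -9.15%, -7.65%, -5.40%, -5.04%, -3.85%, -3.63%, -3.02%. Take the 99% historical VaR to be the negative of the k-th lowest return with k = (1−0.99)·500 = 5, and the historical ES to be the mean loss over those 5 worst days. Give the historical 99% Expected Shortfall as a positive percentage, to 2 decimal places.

6.22%

The 5 worst returns sum to -31.09%.
ES = −(-31.09%) / 5 = 6.218% ≈ 6.22%.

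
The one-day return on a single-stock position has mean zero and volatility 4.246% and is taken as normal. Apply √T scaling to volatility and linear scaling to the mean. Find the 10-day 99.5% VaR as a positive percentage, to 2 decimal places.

34.59%

At 99.5%, z = 2.576.
σ_{10d} = 4.246% × √10 = 13.427%.
VaR = 2.576 × 13.427% = 34.588%.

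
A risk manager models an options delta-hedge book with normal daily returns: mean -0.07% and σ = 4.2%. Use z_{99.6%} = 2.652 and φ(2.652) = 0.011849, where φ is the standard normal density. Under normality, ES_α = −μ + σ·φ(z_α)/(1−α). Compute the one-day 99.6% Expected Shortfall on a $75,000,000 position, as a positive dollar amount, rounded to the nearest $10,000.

$9,380,000

Tail multiplier: φ(z)/(1−α) = 0.011849 / 0.004 = 2.962.
ES = −(-0.07%) + 4.2% × 2.962 = 12.510%.
On $75,000,000: 0.12510 × $75,000,000 = $9,382,500.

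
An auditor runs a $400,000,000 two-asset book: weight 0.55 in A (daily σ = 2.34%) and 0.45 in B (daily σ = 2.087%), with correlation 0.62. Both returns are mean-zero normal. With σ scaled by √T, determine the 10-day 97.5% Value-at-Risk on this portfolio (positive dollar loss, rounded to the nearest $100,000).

σ_p = √(0.55²·2.34² + 0.45²·2.087² + 2·0.62·0.55·0.45·2.34·2.087) = 2.009%.
σ_{10d} = 2.009% × √10 = 6.353%.
z(97.5%) = 1.960.
VaR = 1.960 × 6.353% = 12.452%; on $400,000,000 that is $49,808,000.

$49,800,000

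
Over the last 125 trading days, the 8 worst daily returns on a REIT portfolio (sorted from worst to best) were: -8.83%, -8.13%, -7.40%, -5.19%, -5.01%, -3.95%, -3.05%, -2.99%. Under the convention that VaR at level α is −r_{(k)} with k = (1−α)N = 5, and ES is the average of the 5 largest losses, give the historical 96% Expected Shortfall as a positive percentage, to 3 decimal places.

6.912%

The 5 worst returns sum to -34.56%.
ES = −(-34.56%) / 5 = 6.912%.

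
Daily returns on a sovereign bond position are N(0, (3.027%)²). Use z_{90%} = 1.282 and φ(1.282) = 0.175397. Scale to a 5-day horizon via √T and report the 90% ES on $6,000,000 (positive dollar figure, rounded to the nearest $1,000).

σ_{5d} = 3.027% × √5 = 6.769%.
ES multiplier = φ(z)/(1−α) = 0.175397/0.1 = 1.754.
ES = 6.769% × 1.754 = 11.873%; on $6,000,000: $712,380.

$712,000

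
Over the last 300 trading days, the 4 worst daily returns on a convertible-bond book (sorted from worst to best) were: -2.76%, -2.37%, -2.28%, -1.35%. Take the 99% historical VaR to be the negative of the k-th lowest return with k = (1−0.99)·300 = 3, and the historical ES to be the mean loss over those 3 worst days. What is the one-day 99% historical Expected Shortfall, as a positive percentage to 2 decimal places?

2.47%

The 3 worst returns sum to -7.41%.
ES = −(-7.41%) / 3 = 2.47%.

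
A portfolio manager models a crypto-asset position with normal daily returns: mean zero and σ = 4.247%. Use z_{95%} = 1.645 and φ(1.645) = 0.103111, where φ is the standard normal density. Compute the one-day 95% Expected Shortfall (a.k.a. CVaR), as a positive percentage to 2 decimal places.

8.76%

Tail multiplier: φ(z)/(1−α) = 0.103111 / 0.05 = 2.062.
ES = 4.247% × 2.062 = 8.757%.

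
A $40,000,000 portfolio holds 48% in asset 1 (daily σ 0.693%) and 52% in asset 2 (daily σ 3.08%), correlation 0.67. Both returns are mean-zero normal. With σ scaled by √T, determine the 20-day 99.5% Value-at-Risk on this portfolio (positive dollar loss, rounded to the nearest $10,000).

σ_p = √(0.48²·0.693² + 0.52²·3.08² + 2·0.67·0.48·0.52·0.693·3.08) = 1.841%.
σ_{20d} = 1.841% × √20 = 8.233%.
z(99.5%) = 2.576.
VaR = 2.576 × 8.233% = 21.208%; on $40,000,000 that is $8,483,200.

$8,480,000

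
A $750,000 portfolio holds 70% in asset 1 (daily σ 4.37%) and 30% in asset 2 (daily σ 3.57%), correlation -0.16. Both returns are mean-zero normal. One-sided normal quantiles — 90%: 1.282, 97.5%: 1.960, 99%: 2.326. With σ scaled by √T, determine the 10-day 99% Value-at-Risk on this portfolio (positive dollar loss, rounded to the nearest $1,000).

σ_p = √(0.7²·4.37² + 0.3²·3.57² + 2·-0.16·0.7·0.3·4.37·3.57) = 3.075%.
σ_{10d} = 3.075% × √10 = 9.724%.
VaR = 2.326 × 9.724% = 22.618%; on $750,000 that is $169,635.

$170,000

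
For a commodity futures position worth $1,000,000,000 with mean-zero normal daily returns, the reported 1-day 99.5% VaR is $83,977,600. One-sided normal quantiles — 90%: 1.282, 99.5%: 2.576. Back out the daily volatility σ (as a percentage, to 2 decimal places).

3.26%

VaR as a fraction: $83,977,600 / $1,000,000,000 = 8.398%.
σ = VaR / z = 8.398% / 2.576 = 3.260%.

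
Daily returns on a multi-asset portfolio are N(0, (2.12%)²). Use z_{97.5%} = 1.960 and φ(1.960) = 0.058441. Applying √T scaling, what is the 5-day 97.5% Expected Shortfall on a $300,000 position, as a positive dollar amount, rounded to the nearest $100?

σ_{5d} = 2.12% × √5 = 4.740%.
ES multiplier = φ(z)/(1−α) = 0.058441/0.025 = 2.338.
ES = 4.740% × 2.338 = 11.082%; on $300,000: $33,246.

$33,200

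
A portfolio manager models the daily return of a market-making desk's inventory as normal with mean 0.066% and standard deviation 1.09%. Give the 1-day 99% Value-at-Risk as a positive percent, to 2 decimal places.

At 99% one-sided, z = 2.326.
VaR = −μ + z·σ = −(0.066%) + 2.326 × 1.09% = 2.469%.

2.47%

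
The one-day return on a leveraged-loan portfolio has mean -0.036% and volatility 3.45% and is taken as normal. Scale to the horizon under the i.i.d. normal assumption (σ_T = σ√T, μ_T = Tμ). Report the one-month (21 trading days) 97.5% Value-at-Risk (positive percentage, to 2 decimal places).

At 97.5%, z = 1.960.
σ_{21d} = 3.45% × √21 = 15.810%; μ_{21d} = 21 × -0.036% = -0.756%.
VaR = −(-0.756%) + 1.960 × 15.810% = 31.744%.

31.74%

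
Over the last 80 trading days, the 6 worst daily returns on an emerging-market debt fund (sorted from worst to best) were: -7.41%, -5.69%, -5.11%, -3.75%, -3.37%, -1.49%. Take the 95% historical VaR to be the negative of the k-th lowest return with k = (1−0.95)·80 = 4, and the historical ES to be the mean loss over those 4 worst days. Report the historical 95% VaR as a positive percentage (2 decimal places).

3.75%

k = 4; the 4th lowest return is -3.75%, so VaR = 3.75%.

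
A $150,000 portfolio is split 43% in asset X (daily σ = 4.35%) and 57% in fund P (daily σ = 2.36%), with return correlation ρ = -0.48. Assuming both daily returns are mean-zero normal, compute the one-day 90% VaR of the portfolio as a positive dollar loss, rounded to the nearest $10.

σ_p² = 0.43²·4.35² + 0.57²·2.36² + 2·-0.48·0.43·0.57·4.35·2.36 = 2.8928 (%²).
σ_p = √2.8928 = 1.701%.
At 90%, z = 1.282.
VaR = 1.282 × 1.701% = 2.181%; on $150,000 that is $3,272.

$3,270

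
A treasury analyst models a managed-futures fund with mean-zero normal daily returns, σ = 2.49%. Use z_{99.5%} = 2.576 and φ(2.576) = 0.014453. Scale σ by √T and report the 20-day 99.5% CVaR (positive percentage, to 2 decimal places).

32.19%

σ_{20d} = 2.49% × √20 = 11.136%.
ES multiplier = φ(z)/(1−α) = 0.014453/0.005 = 2.891.
ES = 11.136% × 2.891 = 32.194%.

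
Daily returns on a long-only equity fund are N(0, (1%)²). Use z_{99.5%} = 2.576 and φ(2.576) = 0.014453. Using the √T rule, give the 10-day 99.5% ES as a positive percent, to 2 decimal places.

9.14%

σ_{10d} = 1% × √10 = 3.162%.
ES multiplier = φ(z)/(1−α) = 0.014453/0.005 = 2.891.
ES = 3.162% × 2.891 = 9.141%.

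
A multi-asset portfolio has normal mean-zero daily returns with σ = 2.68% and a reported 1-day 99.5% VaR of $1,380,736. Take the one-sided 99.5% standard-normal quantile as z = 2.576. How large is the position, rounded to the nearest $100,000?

VaR as a fraction of value: z·σ = 2.576 × 2.68% = 6.90368%.
Position = $1,380,736 / 0.0690368 = $20,000,000.

$20,000,000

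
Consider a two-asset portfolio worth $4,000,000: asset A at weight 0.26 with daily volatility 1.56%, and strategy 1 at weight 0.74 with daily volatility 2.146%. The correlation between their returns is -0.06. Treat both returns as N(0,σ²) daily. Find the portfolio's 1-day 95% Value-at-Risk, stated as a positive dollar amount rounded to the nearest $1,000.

σ_p² = 0.26²·1.56² + 0.74²·2.146² + 2·-0.06·0.26·0.74·1.56·2.146 = 2.6091 (%²).
σ_p = √2.6091 = 1.615%.
At 95%, z = 1.645.
VaR = 1.645 × 1.615% = 2.657%; on $4,000,000 that is $106,280.

$106,000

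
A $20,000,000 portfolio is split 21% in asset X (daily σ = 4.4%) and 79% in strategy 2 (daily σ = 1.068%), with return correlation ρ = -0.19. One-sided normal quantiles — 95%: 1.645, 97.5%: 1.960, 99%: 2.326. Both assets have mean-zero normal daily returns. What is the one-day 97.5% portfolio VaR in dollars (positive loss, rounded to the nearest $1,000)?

σ_p² = 0.21²·4.4² + 0.79²·1.068² + 2·-0.19·0.21·0.79·4.4·1.068 = 1.2694 (%²).
σ_p = √1.2694 = 1.127%.
VaR = 1.960 × 1.127% = 2.209%; on $20,000,000 that is $441,800.

$442,000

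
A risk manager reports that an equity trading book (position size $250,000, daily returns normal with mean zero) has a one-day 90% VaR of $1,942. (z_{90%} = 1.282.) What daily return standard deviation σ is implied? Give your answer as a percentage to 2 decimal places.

0.61%

VaR as a fraction: $1,942 / $250,000 = 0.777%.
σ = VaR / z = 0.777% / 1.282 = 0.606%.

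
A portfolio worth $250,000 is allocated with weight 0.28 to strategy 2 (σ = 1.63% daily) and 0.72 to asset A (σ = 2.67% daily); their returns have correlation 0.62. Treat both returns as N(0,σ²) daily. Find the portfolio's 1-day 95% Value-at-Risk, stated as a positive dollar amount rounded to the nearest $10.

$9,190

σ_p² = 0.28²·1.63² + 0.72²·2.67² + 2·0.62·0.28·0.72·1.63·2.67 = 4.9919 (%²).
σ_p = √4.9919 = 2.234%.
At 95%, z = 1.645.
VaR = 1.645 × 2.234% = 3.675%; on $250,000 that is $9,188.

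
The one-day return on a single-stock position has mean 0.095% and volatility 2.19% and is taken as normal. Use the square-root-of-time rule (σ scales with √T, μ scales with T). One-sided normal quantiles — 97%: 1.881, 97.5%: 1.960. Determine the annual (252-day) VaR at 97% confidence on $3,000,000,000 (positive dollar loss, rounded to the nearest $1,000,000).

$1,244,000,000

σ_{252d} = 2.19% × √252 = 34.765%; μ_{252d} = 252 × 0.095% = 23.940%.
VaR = −(23.940%) + 1.881 × 34.765% = 41.453%.
On $3,000,000,000: 0.41453 × $3,000,000,000 = $1,243,590,000.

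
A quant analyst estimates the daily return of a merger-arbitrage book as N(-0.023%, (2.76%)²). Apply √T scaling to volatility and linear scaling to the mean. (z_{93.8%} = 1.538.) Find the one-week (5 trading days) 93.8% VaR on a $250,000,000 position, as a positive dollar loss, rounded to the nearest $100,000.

σ_{5d} = 2.76% × √5 = 6.172%; μ_{5d} = 5 × -0.023% = -0.115%.
VaR = −(-0.115%) + 1.538 × 6.172% = 9.608%.
On $250,000,000: 0.09608 × $250,000,000 = $24,020,000.

$24,000,000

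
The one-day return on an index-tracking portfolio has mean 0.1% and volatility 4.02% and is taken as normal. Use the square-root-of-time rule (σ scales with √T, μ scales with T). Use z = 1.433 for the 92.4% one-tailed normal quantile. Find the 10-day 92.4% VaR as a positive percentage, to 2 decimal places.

σ_{10d} = 4.02% × √10 = 12.712%; μ_{10d} = 10 × 0.1% = 1.000%.
VaR = −(1.000%) + 1.433 × 12.712% = 17.216%.

17.22%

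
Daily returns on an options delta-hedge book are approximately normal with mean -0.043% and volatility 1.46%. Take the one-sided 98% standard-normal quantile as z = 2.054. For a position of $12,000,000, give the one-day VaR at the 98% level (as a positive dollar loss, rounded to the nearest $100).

VaR = −μ + z·σ = −(-0.043%) + 2.054 × 1.46% = 3.042%.
On $12,000,000: 0.03042 × $12,000,000 = $365,040.

$365,000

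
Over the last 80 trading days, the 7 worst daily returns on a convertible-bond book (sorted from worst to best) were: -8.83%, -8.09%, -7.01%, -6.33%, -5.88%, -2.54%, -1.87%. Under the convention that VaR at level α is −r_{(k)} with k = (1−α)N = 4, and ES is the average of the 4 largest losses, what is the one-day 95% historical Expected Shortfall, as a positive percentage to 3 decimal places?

7.565%

The 4 worst returns sum to -30.26%.
ES = −(-30.26%) / 4 = 7.565%.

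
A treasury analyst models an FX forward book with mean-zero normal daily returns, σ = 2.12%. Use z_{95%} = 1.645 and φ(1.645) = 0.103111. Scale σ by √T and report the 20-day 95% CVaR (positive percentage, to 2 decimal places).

19.55%

σ_{20d} = 2.12% × √20 = 9.481%.
ES multiplier = φ(z)/(1−α) = 0.103111/0.05 = 2.062.
ES = 9.481% × 2.062 = 19.550%.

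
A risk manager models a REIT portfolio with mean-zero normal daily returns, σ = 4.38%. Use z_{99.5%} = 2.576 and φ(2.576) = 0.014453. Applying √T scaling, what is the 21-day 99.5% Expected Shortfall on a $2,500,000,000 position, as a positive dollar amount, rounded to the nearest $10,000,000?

σ_{21d} = 4.38% × √21 = 20.072%.
ES multiplier = φ(z)/(1−α) = 0.014453/0.005 = 2.891.
ES = 20.072% × 2.891 = 58.028%; on $2,500,000,000: $1,450,700,000.

$1,450,000,000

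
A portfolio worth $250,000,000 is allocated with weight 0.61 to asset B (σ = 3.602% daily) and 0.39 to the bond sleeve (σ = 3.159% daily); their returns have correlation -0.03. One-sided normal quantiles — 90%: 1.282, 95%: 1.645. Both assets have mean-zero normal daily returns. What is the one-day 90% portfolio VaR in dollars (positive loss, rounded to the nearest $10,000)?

σ_p² = 0.61²·3.602² + 0.39²·3.159² + 2·-0.03·0.61·0.39·3.602·3.159 = 6.1832 (%²).
σ_p = √6.1832 = 2.487%.
VaR = 1.282 × 2.487% = 3.188%; on $250,000,000 that is $7,970,000.

$7,970,000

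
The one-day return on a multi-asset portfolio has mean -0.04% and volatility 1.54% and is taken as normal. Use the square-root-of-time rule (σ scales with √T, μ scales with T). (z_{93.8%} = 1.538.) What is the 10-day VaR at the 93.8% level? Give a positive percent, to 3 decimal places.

7.890%

σ_{10d} = 1.54% × √10 = 4.870%; μ_{10d} = 10 × -0.04% = -0.400%.
VaR = −(-0.400%) + 1.538 × 4.870% = 7.890%.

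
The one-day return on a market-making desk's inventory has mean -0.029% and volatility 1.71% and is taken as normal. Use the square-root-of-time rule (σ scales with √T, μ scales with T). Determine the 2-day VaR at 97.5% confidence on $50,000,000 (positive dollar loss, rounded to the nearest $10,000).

$2,400,000

At 97.5%, z = 1.960.
σ_{2d} = 1.71% × √2 = 2.418%; μ_{2d} = 2 × -0.029% = -0.058%.
VaR = −(-0.058%) + 1.960 × 2.418% = 4.797%.
On $50,000,000: 0.04797 × $50,000,000 = $2,398,500.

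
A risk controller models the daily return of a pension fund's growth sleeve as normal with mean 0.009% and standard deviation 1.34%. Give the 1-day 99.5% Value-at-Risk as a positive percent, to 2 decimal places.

At 99.5% one-sided, z = 2.576.
VaR = −μ + z·σ = −(0.009%) + 2.576 × 1.34% = 3.443%.

3.44%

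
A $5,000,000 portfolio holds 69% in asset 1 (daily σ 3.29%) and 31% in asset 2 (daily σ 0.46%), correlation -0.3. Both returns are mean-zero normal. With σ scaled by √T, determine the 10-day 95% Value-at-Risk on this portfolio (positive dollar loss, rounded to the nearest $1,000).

$580,000

σ_p = √(0.69²·3.29² + 0.31²·0.46² + 2·-0.3·0.69·0.31·3.29·0.46) = 2.231%.
σ_{10d} = 2.231% × √10 = 7.055%.
z(95%) = 1.645.
VaR = 1.645 × 7.055% = 11.605%; on $5,000,000 that is $580,250.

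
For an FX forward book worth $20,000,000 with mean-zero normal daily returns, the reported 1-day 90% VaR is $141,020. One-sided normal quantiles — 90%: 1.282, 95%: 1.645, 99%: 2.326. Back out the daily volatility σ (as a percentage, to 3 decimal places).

0.550%

VaR as a fraction: $141,020 / $20,000,000 = 0.705%.
σ = VaR / z = 0.705% / 1.282 = 0.550%.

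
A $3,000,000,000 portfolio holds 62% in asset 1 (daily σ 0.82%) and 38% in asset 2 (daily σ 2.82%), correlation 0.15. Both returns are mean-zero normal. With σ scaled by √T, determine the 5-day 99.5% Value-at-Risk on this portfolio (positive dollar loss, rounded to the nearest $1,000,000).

σ_p = √(0.62²·0.82² + 0.38²·2.82² + 2·0.15·0.62·0.38·0.82·2.82) = 1.253%.
σ_{5d} = 1.253% × √5 = 2.802%.
z(99.5%) = 2.576.
VaR = 2.576 × 2.802% = 7.218%; on $3,000,000,000 that is $216,540,000.

$217,000,000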